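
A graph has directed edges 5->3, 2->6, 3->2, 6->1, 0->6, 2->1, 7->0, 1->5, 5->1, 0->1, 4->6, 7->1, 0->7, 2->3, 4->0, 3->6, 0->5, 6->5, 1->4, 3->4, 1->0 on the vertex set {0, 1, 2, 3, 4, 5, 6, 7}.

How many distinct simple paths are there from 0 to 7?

0→7

1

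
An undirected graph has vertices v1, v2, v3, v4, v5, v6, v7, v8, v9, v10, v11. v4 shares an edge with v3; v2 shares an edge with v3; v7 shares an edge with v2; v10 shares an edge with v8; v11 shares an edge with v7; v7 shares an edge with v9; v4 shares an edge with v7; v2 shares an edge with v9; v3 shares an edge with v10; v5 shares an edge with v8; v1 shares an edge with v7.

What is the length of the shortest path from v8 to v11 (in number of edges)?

5

Distance 0: v8.
Distance 1: v5, v10.
Distance 2: v3.
Distance 3: v2, v4.
Distance 4: v7, v9.
Distance 5: v1, v11 — contains v11.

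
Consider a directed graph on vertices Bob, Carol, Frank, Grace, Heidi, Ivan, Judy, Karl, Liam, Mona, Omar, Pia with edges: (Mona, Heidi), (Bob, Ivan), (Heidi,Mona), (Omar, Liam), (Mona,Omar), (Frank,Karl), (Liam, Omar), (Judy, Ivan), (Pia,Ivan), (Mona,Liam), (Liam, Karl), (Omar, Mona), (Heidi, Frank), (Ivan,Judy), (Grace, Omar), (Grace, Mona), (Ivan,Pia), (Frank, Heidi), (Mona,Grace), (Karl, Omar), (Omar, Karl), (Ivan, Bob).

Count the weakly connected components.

3

From Bob: component {Bob, Ivan, Judy, Pia}.
From Carol: component {Carol}.
From Frank: component {Frank, Grace, Heidi, Karl, Liam, Mona, Omar}.
That's 3 components.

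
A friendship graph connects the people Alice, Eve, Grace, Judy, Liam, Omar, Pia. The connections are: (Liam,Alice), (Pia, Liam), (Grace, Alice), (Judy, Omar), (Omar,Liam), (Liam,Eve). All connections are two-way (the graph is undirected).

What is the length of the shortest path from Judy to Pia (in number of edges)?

Distance 0: Judy.
Distance 1: Omar.
Distance 2: Liam.
Distance 3: Alice, Eve, Pia — contains Pia.

3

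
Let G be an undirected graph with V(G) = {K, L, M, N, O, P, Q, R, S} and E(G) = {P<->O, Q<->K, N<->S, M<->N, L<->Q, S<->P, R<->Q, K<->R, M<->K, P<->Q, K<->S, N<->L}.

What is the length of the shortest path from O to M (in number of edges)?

Distance 0: O.
Distance 1: P.
Distance 2: Q, S.
Distance 3: K, L, N, R.
Distance 4: M — contains M.

4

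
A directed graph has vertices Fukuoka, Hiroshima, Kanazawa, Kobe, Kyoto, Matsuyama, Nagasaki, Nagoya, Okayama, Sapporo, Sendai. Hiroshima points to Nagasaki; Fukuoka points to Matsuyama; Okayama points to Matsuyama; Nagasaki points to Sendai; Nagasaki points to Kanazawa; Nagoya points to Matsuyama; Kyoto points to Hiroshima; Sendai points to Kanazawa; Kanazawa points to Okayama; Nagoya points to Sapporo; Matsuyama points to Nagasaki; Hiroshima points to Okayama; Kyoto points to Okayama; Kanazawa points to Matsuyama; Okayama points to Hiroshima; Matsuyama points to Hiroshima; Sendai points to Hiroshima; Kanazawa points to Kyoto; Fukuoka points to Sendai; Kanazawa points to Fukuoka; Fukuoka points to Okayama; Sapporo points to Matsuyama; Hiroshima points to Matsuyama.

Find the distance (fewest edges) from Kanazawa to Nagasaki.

2

Distance 0: Kanazawa.
Distance 1: Fukuoka, Kyoto, Matsuyama, Okayama.
Distance 2: Hiroshima, Nagasaki, Sendai — contains Nagasaki.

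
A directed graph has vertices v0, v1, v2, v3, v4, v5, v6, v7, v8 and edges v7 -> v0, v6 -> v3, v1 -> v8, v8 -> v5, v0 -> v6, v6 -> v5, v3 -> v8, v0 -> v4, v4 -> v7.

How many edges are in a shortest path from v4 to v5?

Distance 0: v4.
Distance 1: v7.
Distance 2: v0.
Distance 3: v6.
Distance 4: v3, v5 — contains v5.

4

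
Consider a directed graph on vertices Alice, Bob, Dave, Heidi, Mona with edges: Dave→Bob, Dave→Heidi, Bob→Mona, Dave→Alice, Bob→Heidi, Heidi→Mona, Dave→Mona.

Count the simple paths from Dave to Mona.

4

Dave→Bob→Heidi→Mona
Dave→Bob→Mona
Dave→Heidi→Mona
Dave→Mona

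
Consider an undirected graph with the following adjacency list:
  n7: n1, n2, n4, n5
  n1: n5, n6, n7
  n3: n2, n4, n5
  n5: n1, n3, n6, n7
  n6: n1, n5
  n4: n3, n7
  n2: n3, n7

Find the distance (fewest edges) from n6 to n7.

Distance 0: n6.
Distance 1: n1, n5.
Distance 2: n3, n7 — contains n7.

2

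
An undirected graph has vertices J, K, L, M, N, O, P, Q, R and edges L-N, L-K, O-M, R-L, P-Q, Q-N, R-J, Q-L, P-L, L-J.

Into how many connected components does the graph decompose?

2

From J: component {J, K, L, N, P, Q, R}.
From M: component {M, O}.
That's 2 components.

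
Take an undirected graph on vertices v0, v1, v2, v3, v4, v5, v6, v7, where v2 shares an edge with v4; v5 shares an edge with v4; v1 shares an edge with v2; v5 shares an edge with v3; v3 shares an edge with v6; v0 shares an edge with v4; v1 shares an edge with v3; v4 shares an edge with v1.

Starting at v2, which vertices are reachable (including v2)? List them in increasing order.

v0, v1, v2, v3, v4, v5, v6

Start at v2.
Its neighbours: v1, v4.
Then their neighbours: v0, v3, v5.
Then next layer: v6.
Nothing further is reachable.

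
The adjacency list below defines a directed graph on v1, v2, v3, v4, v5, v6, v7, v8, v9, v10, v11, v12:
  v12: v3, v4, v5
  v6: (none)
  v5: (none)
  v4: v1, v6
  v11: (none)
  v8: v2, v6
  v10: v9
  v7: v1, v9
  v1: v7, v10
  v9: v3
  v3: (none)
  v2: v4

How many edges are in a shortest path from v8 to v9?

5

Distance 0: v8.
Distance 1: v2, v6.
Distance 2: v4.
Distance 3: v1.
Distance 4: v7, v10.
Distance 5: v9 — contains v9.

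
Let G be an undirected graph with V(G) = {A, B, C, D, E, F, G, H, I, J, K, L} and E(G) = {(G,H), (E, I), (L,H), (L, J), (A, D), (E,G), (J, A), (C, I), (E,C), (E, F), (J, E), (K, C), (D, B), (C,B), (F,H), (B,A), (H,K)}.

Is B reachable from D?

Yes

Explore from D.
Distance 1: reach A, B.
Found B.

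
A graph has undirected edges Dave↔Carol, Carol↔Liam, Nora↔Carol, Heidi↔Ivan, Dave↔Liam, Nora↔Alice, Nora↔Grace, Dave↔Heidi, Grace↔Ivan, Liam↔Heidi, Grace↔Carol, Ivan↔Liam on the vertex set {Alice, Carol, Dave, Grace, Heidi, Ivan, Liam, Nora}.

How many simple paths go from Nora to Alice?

Nora–Alice

1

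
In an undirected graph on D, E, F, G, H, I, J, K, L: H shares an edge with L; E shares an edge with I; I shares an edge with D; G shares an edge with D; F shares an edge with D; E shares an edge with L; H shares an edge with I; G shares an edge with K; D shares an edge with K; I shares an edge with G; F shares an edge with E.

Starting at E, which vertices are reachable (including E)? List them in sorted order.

D, E, F, G, H, I, K, L

Start at E.
Its neighbours: F, I, L.
Then their neighbours: D, G, H.
Then next layer: K.
Nothing further is reachable.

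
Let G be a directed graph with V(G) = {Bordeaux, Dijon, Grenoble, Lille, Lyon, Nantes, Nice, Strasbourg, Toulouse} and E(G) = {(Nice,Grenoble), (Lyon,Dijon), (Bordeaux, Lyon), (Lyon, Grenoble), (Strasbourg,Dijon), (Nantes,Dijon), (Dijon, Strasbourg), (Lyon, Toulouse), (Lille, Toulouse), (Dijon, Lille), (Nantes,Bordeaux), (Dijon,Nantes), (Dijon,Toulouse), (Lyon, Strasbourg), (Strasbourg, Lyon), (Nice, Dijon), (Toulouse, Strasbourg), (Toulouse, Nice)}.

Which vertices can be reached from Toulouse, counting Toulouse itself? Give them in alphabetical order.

Bordeaux, Dijon, Grenoble, Lille, Lyon, Nantes, Nice, Strasbourg, Toulouse

Start at Toulouse.
Its neighbours: Nice, Strasbourg.
Then their neighbours: Dijon, Grenoble, Lyon.
Then next layer: Lille, Nantes.
Then next layer: Bordeaux.
Every vertex is now reached.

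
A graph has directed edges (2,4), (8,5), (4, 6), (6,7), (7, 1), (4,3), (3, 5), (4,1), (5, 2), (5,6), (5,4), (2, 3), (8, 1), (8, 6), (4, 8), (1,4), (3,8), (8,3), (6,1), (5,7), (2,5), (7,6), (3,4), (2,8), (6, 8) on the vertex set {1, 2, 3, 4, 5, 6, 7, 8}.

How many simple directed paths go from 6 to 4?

6→1→4
6→7→1→4
6→8→1→4
6→8→3→4
6→8→3→5→2→4
6→8→3→5→4
6→8→3→5→7→1→4
6→8→5→2→3→4
6→8→5→2→4
6→8→5→4
6→8→5→7→1→4

11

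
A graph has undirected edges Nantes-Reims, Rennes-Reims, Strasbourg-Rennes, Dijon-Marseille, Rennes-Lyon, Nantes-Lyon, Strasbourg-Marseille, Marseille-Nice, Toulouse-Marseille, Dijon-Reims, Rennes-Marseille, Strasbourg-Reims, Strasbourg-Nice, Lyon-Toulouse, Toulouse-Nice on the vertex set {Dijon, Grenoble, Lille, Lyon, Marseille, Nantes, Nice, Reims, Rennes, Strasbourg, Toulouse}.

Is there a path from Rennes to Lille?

Explore from Rennes.
Distance 1: reach Lyon, Marseille, Reims, Strasbourg.
Distance 2: reach Dijon, Nantes, Nice, Toulouse.
The search is exhausted without reaching Lille; it lies in a different component.

No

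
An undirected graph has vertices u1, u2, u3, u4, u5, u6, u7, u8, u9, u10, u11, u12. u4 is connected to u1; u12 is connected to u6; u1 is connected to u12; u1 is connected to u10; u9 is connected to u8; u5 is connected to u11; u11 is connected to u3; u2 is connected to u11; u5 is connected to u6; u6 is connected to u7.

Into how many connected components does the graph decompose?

From u1: component {u1, u2, u3, u4, u5, u6, u7, u10, u11, u12}.
From u8: component {u8, u9}.
That's 2 components.

2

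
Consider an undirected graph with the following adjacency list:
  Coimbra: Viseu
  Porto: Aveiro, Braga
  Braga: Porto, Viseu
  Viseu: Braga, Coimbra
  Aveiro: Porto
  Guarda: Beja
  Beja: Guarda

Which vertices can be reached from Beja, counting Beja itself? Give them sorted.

Beja, Guarda

Start at Beja.
Its neighbours: Guarda.
Nothing further is reachable.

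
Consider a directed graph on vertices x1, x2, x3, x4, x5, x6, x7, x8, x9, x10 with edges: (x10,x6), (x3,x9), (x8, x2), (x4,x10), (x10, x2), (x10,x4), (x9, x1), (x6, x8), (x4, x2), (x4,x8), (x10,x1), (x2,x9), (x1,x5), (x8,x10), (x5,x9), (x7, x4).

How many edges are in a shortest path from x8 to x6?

2

Distance 0: x8.
Distance 1: x2, x10.
Distance 2: x1, x4, x6, x9 — contains x6.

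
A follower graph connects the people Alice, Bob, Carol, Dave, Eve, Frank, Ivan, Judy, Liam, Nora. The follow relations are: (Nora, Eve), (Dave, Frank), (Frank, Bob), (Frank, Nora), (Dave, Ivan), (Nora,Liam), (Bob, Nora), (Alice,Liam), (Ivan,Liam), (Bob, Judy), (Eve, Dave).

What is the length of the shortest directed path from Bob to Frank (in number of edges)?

4

Distance 0: Bob.
Distance 1: Judy, Nora.
Distance 2: Eve, Liam.
Distance 3: Dave.
Distance 4: Frank, Ivan — contains Frank.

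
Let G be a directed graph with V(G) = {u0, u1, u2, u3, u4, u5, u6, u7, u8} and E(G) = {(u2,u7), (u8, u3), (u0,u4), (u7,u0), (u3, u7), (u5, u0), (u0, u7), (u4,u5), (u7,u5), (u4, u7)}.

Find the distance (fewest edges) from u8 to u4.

4

Distance 0: u8.
Distance 1: u3.
Distance 2: u7.
Distance 3: u0, u5.
Distance 4: u4 — contains u4.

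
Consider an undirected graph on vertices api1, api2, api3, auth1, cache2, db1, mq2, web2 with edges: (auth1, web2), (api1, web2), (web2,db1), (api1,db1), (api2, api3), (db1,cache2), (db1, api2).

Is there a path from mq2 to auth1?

No

mq2 has no edges, so nothing is reachable from it.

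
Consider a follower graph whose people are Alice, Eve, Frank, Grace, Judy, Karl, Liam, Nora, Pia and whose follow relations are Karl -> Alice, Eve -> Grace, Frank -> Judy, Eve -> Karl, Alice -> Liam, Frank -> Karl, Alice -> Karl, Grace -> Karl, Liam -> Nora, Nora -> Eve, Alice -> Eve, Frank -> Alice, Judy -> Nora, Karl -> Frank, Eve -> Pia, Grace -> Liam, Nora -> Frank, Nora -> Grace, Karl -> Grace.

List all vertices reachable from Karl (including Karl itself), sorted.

Alice, Eve, Frank, Grace, Judy, Karl, Liam, Nora, Pia

Start at Karl.
Its neighbours: Alice, Frank, Grace.
Then their neighbours: Eve, Judy, Liam.
Then next layer: Nora, Pia.
Every vertex is now reached.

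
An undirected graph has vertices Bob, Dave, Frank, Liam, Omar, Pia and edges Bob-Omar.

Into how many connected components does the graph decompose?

From Bob: component {Bob, Omar}.
From Dave: component {Dave}.
From Frank: component {Frank}.
From Liam: component {Liam}.
From Pia: component {Pia}.
That's 5 components.

5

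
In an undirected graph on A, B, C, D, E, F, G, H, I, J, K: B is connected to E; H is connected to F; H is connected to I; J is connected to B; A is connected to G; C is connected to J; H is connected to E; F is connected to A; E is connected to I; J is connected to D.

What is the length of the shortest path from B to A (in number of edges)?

4

Distance 0: B.
Distance 1: E, J.
Distance 2: C, D, H, I.
Distance 3: F.
Distance 4: A — contains A.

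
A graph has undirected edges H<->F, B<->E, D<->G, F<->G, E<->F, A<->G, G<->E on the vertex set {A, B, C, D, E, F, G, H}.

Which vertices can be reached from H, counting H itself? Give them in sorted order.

A, B, D, E, F, G, H

Start at H.
Its neighbours: F.
Then their neighbours: E, G.
Then next layer: A, B, D.
Nothing further is reachable.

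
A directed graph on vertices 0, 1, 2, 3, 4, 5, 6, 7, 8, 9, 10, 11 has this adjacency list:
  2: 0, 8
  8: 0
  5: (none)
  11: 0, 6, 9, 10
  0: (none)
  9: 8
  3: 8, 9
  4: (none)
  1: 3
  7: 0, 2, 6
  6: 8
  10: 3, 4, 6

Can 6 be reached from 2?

Explore from 2.
Distance 1: reach 0, 8.
The search from 2 is exhausted; no directed path reaches 6.

No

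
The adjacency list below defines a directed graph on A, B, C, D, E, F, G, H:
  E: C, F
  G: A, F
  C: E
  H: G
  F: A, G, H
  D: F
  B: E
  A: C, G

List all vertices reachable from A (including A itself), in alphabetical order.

A, C, E, F, G, H

Start at A.
Its neighbours: C, G.
Then their neighbours: E, F.
Then next layer: H.
Nothing further is reachable.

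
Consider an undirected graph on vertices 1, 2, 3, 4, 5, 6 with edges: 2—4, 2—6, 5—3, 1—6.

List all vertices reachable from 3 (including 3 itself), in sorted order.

Start at 3.
Its neighbours: 5.
Nothing further is reachable.

3, 5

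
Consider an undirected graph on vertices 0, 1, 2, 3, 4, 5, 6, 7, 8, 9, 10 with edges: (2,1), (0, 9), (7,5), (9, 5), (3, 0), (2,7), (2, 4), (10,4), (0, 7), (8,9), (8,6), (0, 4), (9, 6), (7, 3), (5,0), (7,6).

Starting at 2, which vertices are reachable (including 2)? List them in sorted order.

Start at 2.
Its neighbours: 1, 4, 7.
Then their neighbours: 0, 3, 5, 6, 10.
Then next layer: 8, 9.
Every vertex is now reached.

0, 1, 2, 3, 4, 5, 6, 7, 8, 9, 10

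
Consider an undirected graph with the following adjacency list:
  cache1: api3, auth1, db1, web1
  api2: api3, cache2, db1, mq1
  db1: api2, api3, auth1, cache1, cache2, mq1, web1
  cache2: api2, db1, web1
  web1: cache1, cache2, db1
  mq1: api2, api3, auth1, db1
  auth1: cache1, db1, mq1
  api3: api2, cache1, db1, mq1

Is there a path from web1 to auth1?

Explore from web1.
Distance 1: reach cache1, cache2, db1.
Distance 2: reach api2, api3, auth1, mq1.
Found auth1.

Yes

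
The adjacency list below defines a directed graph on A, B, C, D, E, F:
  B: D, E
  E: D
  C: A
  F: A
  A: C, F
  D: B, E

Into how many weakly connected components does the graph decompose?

2

From A: component {A, C, F}.
From B: component {B, D, E}.
That's 2 components.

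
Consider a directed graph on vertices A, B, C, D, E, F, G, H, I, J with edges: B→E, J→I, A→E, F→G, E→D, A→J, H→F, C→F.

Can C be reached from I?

I has no outgoing edges, so nothing is reachable from it.

No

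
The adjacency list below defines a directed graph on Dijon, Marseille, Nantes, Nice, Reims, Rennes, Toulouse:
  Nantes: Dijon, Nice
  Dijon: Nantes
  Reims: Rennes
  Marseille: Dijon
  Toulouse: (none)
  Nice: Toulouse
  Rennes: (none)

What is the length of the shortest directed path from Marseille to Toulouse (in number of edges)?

4

Distance 0: Marseille.
Distance 1: Dijon.
Distance 2: Nantes.
Distance 3: Nice.
Distance 4: Toulouse — contains Toulouse.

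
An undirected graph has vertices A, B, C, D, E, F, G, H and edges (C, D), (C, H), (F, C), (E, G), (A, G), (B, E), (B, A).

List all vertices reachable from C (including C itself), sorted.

C, D, F, H

Start at C.
Its neighbours: D, F, H.
Nothing further is reachable.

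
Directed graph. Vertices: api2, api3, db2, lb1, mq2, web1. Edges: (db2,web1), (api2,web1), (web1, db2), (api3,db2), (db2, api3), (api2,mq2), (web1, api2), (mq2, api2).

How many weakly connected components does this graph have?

2

From api2: component {api2, api3, db2, mq2, web1}.
From lb1: component {lb1}.
That's 2 components.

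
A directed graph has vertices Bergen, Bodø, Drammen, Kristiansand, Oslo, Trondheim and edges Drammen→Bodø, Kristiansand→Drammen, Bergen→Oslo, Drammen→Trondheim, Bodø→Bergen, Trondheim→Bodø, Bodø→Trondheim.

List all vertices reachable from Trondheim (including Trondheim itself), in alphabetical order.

Bergen, Bodø, Oslo, Trondheim

Start at Trondheim.
Its neighbours: Bodø.
Then their neighbours: Bergen.
Then next layer: Oslo.
Nothing further is reachable.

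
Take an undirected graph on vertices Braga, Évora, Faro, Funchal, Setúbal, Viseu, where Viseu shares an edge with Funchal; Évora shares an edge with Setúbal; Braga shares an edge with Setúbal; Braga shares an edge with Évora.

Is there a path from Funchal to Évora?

No

Explore from Funchal.
Distance 1: reach Viseu.
The search is exhausted without reaching Évora; it lies in a different component.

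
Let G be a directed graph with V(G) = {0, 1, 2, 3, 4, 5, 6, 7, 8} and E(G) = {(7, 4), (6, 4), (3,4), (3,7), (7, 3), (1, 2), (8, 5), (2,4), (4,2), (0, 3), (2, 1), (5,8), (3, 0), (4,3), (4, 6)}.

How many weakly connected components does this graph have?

2

From 0: component {0, 1, 2, 3, 4, 6, 7}.
From 5: component {5, 8}.
That's 2 components.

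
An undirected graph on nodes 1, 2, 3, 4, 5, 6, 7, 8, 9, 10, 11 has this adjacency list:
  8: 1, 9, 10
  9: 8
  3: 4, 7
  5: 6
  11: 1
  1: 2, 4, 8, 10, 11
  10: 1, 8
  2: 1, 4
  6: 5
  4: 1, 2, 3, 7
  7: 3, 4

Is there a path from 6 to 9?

No

Explore from 6.
Distance 1: reach 5.
The search is exhausted without reaching 9; it lies in a different component.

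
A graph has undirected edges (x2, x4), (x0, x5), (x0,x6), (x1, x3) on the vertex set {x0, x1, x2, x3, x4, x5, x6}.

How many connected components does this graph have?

3

From x0: component {x0, x5, x6}.
From x1: component {x1, x3}.
From x2: component {x2, x4}.
That's 3 components.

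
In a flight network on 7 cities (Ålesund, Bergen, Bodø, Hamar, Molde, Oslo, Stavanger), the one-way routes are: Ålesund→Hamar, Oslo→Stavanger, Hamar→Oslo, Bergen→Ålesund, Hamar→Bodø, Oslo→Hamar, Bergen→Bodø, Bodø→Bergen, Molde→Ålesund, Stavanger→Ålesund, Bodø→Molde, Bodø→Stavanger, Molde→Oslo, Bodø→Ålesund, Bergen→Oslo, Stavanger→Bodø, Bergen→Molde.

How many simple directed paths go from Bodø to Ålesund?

Bodø→Ålesund
Bodø→Bergen→Ålesund
Bodø→Bergen→Molde→Ålesund
Bodø→Bergen→Molde→Oslo→Stavanger→Ålesund
Bodø→Bergen→Oslo→Stavanger→Ålesund
Bodø→Molde→Ålesund
Bodø→Molde→Oslo→Stavanger→Ålesund
Bodø→Stavanger→Ålesund

8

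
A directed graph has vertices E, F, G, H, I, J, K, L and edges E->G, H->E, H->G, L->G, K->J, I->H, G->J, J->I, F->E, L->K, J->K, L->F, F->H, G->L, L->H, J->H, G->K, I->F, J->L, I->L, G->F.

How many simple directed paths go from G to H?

G→F→H
G→J→H
G→J→I→F→H
G→J→I→H
G→J→I→L→F→H
G→J→I→L→H
G→J→L→F→H
G→J→L→H
... and 12 more.

20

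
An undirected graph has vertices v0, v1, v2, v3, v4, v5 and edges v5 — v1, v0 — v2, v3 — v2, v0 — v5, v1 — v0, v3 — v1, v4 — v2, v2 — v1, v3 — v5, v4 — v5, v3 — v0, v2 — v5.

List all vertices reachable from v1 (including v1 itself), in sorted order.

v0, v1, v2, v3, v4, v5

Start at v1.
Its neighbours: v0, v2, v3, v5.
Then their neighbours: v4.
Every vertex is now reached.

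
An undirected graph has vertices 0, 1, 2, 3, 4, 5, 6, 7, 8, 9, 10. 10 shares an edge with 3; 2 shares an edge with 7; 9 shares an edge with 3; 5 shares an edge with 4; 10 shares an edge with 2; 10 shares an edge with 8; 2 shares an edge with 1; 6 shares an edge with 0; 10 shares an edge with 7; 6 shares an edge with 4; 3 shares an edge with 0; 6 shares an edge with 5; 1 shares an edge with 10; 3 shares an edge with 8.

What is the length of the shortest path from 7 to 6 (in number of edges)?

Distance 0: 7.
Distance 1: 2, 10.
Distance 2: 1, 3, 8.
Distance 3: 0, 9.
Distance 4: 6 — contains 6.

4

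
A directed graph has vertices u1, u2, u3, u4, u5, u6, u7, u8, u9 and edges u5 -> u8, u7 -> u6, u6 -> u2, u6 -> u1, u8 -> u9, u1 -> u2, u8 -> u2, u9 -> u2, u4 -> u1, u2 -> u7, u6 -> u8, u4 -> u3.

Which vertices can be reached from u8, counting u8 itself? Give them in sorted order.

u1, u2, u6, u7, u8, u9

Start at u8.
Its neighbours: u2, u9.
Then their neighbours: u7.
Then next layer: u6.
Then next layer: u1.
Nothing further is reachable.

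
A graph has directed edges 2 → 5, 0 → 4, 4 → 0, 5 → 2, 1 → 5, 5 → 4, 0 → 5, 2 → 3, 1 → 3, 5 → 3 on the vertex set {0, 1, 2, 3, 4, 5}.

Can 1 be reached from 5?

Explore from 5.
Distance 1: reach 2, 3, 4.
Distance 2: reach 0.
The search from 5 is exhausted; no directed path reaches 1.

No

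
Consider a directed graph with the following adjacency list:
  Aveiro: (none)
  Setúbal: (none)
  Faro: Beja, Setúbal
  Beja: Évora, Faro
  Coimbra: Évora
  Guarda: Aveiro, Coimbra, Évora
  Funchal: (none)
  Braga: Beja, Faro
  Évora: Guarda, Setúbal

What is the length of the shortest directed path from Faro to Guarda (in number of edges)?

Distance 0: Faro.
Distance 1: Beja, Setúbal.
Distance 2: Évora.
Distance 3: Guarda — contains Guarda.

3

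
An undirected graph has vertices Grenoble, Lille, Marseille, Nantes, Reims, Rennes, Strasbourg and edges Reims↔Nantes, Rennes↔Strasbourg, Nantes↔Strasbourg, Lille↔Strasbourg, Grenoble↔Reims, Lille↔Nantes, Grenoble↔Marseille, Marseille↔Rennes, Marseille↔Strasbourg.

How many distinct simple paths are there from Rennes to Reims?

Rennes–Marseille–Grenoble–Reims
Rennes–Marseille–Strasbourg–Lille–Nantes–Reims
Rennes–Marseille–Strasbourg–Nantes–Reims
Rennes–Strasbourg–Lille–Nantes–Reims
Rennes–Strasbourg–Marseille–Grenoble–Reims
Rennes–Strasbourg–Nantes–Reims

6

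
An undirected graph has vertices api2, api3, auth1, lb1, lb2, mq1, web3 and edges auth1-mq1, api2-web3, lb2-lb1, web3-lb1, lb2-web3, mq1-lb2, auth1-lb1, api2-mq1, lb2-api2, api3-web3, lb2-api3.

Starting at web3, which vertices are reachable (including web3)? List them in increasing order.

api2, api3, auth1, lb1, lb2, mq1, web3

Start at web3.
Its neighbours: api2, api3, lb1, lb2.
Then their neighbours: auth1, mq1.
Every vertex is now reached.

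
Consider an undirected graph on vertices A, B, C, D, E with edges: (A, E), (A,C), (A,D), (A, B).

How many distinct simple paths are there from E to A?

1

E–A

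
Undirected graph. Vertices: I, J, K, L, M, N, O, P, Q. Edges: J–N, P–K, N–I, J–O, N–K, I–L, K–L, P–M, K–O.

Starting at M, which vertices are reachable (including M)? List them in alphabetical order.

Start at M.
Its neighbours: P.
Then their neighbours: K.
Then next layer: L, N, O.
Then next layer: I, J.
Nothing further is reachable.

I, J, K, L, M, N, O, P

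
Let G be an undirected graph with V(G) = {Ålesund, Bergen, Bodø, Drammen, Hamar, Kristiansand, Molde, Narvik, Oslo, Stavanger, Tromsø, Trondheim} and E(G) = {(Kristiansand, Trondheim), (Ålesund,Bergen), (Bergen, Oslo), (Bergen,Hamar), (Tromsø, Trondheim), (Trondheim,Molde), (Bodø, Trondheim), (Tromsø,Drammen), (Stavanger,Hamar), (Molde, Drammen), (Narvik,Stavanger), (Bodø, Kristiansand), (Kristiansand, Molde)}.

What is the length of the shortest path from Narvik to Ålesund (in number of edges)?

Distance 0: Narvik.
Distance 1: Stavanger.
Distance 2: Hamar.
Distance 3: Bergen.
Distance 4: Ålesund, Oslo — contains Ålesund.

4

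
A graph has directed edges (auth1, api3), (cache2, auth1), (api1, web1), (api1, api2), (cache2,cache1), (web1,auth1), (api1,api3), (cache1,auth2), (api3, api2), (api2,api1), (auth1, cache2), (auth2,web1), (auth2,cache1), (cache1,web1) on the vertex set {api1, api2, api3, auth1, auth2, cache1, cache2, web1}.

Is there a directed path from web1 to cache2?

Yes

Explore from web1.
Distance 1: reach auth1.
Distance 2: reach api3, cache2.
Found cache2.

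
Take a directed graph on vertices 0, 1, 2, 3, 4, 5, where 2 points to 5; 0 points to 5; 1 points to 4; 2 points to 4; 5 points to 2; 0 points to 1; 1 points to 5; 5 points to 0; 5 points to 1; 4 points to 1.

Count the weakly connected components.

2

From 0: component {0, 1, 2, 4, 5}.
From 3: component {3}.
That's 2 components.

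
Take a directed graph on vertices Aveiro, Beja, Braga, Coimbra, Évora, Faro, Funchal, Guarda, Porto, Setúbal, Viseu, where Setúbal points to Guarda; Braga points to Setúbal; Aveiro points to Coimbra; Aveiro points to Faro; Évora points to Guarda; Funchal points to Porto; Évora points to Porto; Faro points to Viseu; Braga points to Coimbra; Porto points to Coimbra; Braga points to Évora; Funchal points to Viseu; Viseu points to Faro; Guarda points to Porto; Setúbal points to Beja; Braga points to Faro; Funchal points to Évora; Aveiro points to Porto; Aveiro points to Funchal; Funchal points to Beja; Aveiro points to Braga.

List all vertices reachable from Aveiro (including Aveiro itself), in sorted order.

Aveiro, Beja, Braga, Coimbra, Évora, Faro, Funchal, Guarda, Porto, Setúbal, Viseu

Start at Aveiro.
Its neighbours: Braga, Coimbra, Faro, Funchal, Porto.
Then their neighbours: Beja, Évora, Setúbal, Viseu.
Then next layer: Guarda.
Every vertex is now reached.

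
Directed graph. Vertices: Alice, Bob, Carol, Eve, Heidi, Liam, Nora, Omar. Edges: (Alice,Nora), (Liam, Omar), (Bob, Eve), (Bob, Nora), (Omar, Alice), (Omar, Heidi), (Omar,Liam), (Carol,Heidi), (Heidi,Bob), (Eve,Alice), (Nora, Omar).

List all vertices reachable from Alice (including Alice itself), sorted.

Start at Alice.
Its neighbours: Nora.
Then their neighbours: Omar.
Then next layer: Heidi, Liam.
Then next layer: Bob.
Then next layer: Eve.
Nothing further is reachable.

Alice, Bob, Eve, Heidi, Liam, Nora, Omar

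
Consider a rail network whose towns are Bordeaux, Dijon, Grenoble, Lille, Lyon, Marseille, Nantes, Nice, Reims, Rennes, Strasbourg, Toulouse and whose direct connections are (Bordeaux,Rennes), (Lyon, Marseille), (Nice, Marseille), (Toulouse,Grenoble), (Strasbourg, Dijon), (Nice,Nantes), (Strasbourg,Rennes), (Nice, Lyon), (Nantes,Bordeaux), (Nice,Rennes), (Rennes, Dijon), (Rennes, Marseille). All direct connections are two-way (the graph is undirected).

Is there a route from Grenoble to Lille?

No

Explore from Grenoble.
Distance 1: reach Toulouse.
The search is exhausted without reaching Lille; it lies in a different component.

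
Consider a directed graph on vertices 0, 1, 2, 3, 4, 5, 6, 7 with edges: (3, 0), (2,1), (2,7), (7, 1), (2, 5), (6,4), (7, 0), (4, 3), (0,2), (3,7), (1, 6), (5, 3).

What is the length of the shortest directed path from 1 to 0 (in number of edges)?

Distance 0: 1.
Distance 1: 6.
Distance 2: 4.
Distance 3: 3.
Distance 4: 0, 7 — contains 0.

4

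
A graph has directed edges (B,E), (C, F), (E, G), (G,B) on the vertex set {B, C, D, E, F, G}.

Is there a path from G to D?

No

Explore from G.
Distance 1: reach B.
Distance 2: reach E.
The search from G is exhausted; no directed path reaches D.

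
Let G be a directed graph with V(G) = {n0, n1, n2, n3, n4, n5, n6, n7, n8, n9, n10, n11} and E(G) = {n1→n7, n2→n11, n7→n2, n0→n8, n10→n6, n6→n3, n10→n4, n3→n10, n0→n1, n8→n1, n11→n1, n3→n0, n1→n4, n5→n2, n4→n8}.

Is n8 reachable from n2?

Yes

Explore from n2.
Distance 1: reach n11.
Distance 2: reach n1.
Distance 3: reach n4, n7.
Distance 4: reach n8.
Found n8.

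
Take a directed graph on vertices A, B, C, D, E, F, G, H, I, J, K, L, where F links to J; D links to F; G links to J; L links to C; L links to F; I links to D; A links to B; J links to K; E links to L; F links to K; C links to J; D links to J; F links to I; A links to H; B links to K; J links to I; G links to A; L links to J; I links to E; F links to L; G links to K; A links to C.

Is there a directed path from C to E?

Yes

Explore from C.
Distance 1: reach J.
Distance 2: reach I, K.
Distance 3: reach D, E.
Found E.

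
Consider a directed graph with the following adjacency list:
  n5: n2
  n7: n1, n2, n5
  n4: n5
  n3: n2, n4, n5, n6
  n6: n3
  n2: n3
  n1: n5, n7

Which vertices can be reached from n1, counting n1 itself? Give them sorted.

Start at n1.
Its neighbours: n5, n7.
Then their neighbours: n2.
Then next layer: n3.
Then next layer: n4, n6.
Every vertex is now reached.

n1, n2, n3, n4, n5, n6, n7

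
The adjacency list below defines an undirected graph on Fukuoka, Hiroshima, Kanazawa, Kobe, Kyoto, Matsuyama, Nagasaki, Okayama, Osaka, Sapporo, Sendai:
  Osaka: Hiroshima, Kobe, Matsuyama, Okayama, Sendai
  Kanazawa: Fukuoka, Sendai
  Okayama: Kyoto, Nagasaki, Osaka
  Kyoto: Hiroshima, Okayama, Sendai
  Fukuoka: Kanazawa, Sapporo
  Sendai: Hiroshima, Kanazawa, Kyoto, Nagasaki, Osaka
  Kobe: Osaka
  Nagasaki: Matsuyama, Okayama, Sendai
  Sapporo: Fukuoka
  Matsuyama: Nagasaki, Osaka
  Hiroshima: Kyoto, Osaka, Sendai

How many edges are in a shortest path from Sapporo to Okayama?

Distance 0: Sapporo.
Distance 1: Fukuoka.
Distance 2: Kanazawa.
Distance 3: Sendai.
Distance 4: Hiroshima, Kyoto, Nagasaki, Osaka.
Distance 5: Kobe, Matsuyama, Okayama — contains Okayama.

5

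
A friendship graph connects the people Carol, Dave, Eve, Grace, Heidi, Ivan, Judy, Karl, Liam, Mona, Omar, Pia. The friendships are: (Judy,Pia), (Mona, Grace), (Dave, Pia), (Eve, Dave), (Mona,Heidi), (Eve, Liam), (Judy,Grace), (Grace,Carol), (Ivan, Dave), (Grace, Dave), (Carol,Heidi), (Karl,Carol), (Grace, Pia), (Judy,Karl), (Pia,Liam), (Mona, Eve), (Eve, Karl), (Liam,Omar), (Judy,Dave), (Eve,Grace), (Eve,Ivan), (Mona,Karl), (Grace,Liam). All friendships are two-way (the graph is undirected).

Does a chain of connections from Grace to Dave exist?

Yes

Explore from Grace.
Distance 1: reach Carol, Dave, Eve, Judy, Liam, Mona, Pia.
Found Dave.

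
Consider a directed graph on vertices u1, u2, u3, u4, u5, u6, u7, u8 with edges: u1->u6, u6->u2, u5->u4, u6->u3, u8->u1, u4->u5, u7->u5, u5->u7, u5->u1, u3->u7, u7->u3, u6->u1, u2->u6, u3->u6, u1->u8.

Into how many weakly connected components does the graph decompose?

1

From u1: component {u1, u2, u3, u4, u5, u6, u7, u8}.
That's 1 component.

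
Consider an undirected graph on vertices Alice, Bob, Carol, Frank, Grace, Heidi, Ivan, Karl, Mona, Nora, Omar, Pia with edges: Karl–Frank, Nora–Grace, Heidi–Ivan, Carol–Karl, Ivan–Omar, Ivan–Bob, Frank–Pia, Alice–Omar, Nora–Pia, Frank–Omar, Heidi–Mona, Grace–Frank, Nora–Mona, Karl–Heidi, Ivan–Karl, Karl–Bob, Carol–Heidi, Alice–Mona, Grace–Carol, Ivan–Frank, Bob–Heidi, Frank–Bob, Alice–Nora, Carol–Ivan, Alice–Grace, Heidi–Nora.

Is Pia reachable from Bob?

Explore from Bob.
Distance 1: reach Frank, Heidi, Ivan, Karl.
Distance 2: reach Carol, Grace, Mona, Nora, Omar, Pia.
Found Pia.

Yes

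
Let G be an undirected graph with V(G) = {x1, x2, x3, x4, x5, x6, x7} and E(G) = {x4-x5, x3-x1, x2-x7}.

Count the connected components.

From x1: component {x1, x3}.
From x2: component {x2, x7}.
From x4: component {x4, x5}.
From x6: component {x6}.
That's 4 components.

4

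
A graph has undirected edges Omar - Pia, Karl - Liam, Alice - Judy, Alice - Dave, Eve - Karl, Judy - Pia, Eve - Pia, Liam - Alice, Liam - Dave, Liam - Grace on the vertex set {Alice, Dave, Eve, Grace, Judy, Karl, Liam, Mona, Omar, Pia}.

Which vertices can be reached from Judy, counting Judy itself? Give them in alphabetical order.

Start at Judy.
Its neighbours: Alice, Pia.
Then their neighbours: Dave, Eve, Liam, Omar.
Then next layer: Grace, Karl.
Nothing further is reachable.

Alice, Dave, Eve, Grace, Judy, Karl, Liam, Omar, Pia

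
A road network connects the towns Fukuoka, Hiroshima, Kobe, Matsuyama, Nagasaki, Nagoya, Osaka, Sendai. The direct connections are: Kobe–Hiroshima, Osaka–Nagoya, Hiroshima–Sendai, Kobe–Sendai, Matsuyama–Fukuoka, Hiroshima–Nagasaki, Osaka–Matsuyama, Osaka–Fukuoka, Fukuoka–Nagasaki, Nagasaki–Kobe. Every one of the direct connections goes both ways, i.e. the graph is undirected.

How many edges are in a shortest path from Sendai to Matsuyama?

Distance 0: Sendai.
Distance 1: Hiroshima, Kobe.
Distance 2: Nagasaki.
Distance 3: Fukuoka.
Distance 4: Matsuyama, Osaka — contains Matsuyama.

4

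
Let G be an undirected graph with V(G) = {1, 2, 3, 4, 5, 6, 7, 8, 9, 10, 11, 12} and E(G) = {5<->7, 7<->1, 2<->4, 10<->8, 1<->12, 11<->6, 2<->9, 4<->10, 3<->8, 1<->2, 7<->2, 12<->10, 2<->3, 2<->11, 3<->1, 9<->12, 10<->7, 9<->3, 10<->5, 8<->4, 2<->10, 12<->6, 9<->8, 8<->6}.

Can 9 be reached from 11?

Yes

Explore from 11.
Distance 1: reach 2, 6.
Distance 2: reach 1, 3, 4, 7, 8, 9, 10, 12.
Found 9.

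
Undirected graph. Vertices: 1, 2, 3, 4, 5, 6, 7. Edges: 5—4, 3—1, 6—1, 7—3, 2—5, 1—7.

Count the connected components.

From 1: component {1, 3, 6, 7}.
From 2: component {2, 4, 5}.
That's 2 components.

2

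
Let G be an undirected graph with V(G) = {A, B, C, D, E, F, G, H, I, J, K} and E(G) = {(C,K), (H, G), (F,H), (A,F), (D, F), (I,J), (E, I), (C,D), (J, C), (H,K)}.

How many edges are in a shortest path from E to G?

6

Distance 0: E.
Distance 1: I.
Distance 2: J.
Distance 3: C.
Distance 4: D, K.
Distance 5: F, H.
Distance 6: A, G — contains G.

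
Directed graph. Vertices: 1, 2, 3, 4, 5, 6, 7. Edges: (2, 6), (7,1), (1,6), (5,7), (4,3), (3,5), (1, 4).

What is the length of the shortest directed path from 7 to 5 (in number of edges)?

4

Distance 0: 7.
Distance 1: 1.
Distance 2: 4, 6.
Distance 3: 3.
Distance 4: 5 — contains 5.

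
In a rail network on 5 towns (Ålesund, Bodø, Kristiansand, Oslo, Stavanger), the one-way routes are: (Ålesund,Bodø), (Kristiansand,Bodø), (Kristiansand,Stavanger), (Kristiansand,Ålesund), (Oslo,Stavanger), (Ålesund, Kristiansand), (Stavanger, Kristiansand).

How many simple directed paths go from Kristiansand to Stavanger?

1

Kristiansand→Stavanger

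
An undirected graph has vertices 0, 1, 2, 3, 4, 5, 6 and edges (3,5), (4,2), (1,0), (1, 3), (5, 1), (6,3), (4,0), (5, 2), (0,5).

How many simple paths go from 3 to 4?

7

3–1–0–4
3–1–0–5–2–4
3–1–5–0–4
3–1–5–2–4
3–5–0–4
3–5–1–0–4
3–5–2–4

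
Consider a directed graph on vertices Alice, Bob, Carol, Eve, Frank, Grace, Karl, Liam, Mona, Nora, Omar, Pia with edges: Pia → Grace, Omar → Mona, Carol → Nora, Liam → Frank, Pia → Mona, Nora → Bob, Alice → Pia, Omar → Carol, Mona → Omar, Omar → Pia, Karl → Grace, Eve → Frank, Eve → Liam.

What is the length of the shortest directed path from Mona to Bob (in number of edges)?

Distance 0: Mona.
Distance 1: Omar.
Distance 2: Carol, Pia.
Distance 3: Grace, Nora.
Distance 4: Bob — contains Bob.

4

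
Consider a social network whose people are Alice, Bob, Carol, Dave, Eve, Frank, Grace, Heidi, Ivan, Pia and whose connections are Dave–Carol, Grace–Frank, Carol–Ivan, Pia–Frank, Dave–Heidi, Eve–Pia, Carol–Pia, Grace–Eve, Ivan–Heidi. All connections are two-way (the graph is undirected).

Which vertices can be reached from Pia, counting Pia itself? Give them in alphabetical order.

Start at Pia.
Its neighbours: Carol, Eve, Frank.
Then their neighbours: Dave, Grace, Ivan.
Then next layer: Heidi.
Nothing further is reachable.

Carol, Dave, Eve, Frank, Grace, Heidi, Ivan, Pia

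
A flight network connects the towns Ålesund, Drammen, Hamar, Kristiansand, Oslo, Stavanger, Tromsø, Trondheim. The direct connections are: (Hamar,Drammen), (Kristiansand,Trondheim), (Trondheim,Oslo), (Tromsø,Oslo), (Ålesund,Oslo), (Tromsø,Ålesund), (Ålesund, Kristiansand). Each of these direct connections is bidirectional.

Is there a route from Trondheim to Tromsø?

Yes

Explore from Trondheim.
Distance 1: reach Kristiansand, Oslo.
Distance 2: reach Ålesund, Tromsø.
Found Tromsø.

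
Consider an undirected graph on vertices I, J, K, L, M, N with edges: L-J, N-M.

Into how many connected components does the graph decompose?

From I: component {I}.
From J: component {J, L}.
From K: component {K}.
From M: component {M, N}.
That's 4 components.

4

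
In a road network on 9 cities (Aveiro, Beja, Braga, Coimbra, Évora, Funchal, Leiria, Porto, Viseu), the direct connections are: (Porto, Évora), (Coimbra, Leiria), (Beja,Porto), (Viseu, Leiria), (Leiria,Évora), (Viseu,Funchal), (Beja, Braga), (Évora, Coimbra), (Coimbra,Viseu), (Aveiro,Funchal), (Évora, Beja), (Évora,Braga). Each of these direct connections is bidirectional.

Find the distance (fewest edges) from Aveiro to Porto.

Distance 0: Aveiro.
Distance 1: Funchal.
Distance 2: Viseu.
Distance 3: Coimbra, Leiria.
Distance 4: Évora.
Distance 5: Beja, Braga, Porto — contains Porto.

5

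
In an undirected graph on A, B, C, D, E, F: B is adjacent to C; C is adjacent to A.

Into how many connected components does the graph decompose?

4

From A: component {A, B, C}.
From D: component {D}.
From E: component {E}.
From F: component {F}.
That's 4 components.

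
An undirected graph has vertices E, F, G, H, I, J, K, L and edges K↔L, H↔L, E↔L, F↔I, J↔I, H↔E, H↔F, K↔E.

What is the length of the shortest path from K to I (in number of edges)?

4

Distance 0: K.
Distance 1: E, L.
Distance 2: H.
Distance 3: F.
Distance 4: I — contains I.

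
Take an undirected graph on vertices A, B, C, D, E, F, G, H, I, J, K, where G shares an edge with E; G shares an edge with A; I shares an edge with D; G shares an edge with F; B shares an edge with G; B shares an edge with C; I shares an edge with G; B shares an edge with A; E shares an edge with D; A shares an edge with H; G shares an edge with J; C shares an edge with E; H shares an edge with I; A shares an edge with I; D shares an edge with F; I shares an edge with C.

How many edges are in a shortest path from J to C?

3

Distance 0: J.
Distance 1: G.
Distance 2: A, B, E, F, I.
Distance 3: C, D, H — contains C.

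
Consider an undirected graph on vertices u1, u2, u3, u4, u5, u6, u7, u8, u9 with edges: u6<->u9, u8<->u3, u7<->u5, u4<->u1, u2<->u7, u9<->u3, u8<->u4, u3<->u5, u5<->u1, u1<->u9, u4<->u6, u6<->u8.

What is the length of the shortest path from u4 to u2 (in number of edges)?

4

Distance 0: u4.
Distance 1: u1, u6, u8.
Distance 2: u3, u5, u9.
Distance 3: u7.
Distance 4: u2 — contains u2.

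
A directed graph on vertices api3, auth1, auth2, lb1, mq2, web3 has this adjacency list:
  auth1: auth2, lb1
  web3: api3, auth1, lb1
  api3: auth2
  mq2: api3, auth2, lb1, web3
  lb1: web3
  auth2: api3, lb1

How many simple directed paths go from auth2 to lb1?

auth2→lb1

1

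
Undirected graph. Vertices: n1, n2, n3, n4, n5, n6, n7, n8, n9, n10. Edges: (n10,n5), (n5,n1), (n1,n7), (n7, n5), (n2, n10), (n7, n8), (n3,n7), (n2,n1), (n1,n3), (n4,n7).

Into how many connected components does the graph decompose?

3

From n1: component {n1, n2, n3, n4, n5, n7, n8, n10}.
From n6: component {n6}.
From n9: component {n9}.
That's 3 components.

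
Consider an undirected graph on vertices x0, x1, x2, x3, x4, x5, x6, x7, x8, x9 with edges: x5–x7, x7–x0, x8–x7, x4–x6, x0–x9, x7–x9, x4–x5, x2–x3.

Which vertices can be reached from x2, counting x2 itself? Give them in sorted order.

Start at x2.
Its neighbours: x3.
Nothing further is reachable.

x2, x3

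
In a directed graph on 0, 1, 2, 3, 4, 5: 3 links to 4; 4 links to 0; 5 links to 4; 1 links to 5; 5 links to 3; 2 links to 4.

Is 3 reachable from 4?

Explore from 4.
Distance 1: reach 0.
The search from 4 is exhausted; no directed path reaches 3.

No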